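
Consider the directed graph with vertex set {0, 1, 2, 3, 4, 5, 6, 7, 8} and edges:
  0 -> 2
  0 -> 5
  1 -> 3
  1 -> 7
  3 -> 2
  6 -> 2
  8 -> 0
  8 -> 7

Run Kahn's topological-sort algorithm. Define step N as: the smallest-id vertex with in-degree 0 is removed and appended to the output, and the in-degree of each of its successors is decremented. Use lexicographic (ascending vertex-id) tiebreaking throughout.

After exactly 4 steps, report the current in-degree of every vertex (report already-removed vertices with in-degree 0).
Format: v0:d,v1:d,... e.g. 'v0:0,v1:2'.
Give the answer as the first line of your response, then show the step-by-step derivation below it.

v0:1,v1:0,v2:1,v3:0,v4:0,v5:1,v6:0,v7:1,v8:0

step 1: output 1; order=[1]; indeg=(1,0,3,0,0,1,0,1,0)
step 2: output 3; order=[1,3]; indeg=(1,0,2,0,0,1,0,1,0)
step 3: output 4; order=[1,3,4]; indeg=(1,0,2,0,0,1,0,1,0)
step 4: output 6; order=[1,3,4,6]; indeg=(1,0,1,0,0,1,0,1,0)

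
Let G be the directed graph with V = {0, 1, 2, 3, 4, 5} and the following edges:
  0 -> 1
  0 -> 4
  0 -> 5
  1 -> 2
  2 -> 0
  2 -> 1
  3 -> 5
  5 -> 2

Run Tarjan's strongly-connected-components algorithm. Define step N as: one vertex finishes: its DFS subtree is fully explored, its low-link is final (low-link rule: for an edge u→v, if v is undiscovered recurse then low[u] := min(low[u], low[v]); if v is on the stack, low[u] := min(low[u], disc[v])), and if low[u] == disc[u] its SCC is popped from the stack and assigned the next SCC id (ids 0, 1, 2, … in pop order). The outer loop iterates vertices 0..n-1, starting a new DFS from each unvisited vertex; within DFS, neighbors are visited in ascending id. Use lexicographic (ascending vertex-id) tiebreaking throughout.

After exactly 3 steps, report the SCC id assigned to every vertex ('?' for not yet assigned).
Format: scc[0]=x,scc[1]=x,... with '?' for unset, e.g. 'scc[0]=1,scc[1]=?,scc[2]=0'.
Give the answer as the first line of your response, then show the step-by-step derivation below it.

scc[0]=?,scc[1]=?,scc[2]=?,scc[3]=?,scc[4]=0,scc[5]=?

step 1: low=(low[0]=0,low[1]=1,low[2]=0,low[3]=?,low[4]=?,low[5]=?); scc=(scc[0]=?,scc[1]=?,scc[2]=?,scc[3]=?,scc[4]=?,scc[5]=?)
step 2: low=(low[0]=0,low[1]=0,low[2]=0,low[3]=?,low[4]=?,low[5]=?); scc=(scc[0]=?,scc[1]=?,scc[2]=?,scc[3]=?,scc[4]=?,scc[5]=?)
step 3: low=(low[0]=0,low[1]=0,low[2]=0,low[3]=?,low[4]=3,low[5]=?); scc=(scc[0]=?,scc[1]=?,scc[2]=?,scc[3]=?,scc[4]=0,scc[5]=?)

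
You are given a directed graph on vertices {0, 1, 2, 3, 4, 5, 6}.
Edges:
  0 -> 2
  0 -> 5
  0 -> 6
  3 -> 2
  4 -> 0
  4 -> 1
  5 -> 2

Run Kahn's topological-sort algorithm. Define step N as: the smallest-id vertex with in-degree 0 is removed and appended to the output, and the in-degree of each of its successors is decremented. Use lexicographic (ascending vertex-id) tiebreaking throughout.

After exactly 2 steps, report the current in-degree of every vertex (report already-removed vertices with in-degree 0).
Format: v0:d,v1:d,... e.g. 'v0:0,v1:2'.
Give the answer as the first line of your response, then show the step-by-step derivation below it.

v0:0,v1:0,v2:2,v3:0,v4:0,v5:1,v6:1

step 1: output 3; order=[3]; indeg=(1,1,2,0,0,1,1)
step 2: output 4; order=[3,4]; indeg=(0,0,2,0,0,1,1)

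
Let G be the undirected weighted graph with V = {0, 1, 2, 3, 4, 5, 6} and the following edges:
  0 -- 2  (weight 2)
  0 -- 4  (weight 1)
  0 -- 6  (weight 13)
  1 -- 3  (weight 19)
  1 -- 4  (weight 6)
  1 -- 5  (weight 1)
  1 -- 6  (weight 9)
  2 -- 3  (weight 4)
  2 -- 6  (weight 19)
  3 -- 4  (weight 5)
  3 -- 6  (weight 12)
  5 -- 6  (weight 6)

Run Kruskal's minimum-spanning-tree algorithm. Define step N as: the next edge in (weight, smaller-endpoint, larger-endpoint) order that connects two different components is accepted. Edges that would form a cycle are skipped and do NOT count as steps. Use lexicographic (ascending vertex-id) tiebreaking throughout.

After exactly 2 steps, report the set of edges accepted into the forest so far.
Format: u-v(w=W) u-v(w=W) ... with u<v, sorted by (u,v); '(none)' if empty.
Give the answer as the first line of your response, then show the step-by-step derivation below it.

0-4(w=1) 1-5(w=1)

step 1: add edge 0-4 (w=1); MST = {0-4(w=1)}
step 2: add edge 1-5 (w=1); MST = {0-4(w=1) 1-5(w=1)}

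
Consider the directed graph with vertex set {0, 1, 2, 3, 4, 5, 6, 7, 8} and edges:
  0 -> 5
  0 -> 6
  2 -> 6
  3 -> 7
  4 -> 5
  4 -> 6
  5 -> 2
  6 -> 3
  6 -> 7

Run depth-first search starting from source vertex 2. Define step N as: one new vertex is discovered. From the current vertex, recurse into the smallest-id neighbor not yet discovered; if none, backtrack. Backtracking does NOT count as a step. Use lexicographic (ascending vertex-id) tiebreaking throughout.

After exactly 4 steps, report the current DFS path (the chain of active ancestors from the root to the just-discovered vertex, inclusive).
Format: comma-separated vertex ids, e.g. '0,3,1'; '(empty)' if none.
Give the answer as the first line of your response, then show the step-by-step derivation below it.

2,6,3,7

step 1: discover 2; path=2; order=2
step 2: discover 6; path=2>6; order=2,6
step 3: discover 3; path=2>6>3; order=2,6,3
step 4: discover 7; path=2>6>3>7; order=2,6,3,7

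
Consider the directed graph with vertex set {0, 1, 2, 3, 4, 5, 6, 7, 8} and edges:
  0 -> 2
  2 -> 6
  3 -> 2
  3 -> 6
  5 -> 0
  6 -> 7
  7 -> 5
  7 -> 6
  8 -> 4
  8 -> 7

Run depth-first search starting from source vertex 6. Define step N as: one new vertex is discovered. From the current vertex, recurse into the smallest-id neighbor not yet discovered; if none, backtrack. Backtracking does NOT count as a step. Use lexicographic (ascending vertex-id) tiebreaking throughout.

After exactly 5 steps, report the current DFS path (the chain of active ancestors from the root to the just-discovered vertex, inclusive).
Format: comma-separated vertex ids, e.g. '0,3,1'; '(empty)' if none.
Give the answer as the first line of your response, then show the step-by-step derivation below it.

6,7,5,0,2

step 1: discover 6; path=6; order=6
step 2: discover 7; path=6>7; order=6,7
step 3: discover 5; path=6>7>5; order=6,7,5
step 4: discover 0; path=6>7>5>0; order=6,7,5,0
step 5: discover 2; path=6>7>5>0>2; order=6,7,5,0,2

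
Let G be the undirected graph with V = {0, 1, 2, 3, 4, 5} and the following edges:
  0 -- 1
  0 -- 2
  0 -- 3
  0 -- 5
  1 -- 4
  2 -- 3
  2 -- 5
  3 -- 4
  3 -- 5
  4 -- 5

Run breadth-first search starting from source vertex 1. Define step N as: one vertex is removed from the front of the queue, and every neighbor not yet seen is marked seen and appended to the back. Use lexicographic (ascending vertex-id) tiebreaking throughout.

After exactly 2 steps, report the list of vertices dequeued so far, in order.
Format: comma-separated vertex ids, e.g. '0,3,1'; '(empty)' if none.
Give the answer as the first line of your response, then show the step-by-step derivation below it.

1,0

step 1: dequeue 1; queue=[0,4]; order=1
step 2: dequeue 0; queue=[4,2,3,5]; order=1,0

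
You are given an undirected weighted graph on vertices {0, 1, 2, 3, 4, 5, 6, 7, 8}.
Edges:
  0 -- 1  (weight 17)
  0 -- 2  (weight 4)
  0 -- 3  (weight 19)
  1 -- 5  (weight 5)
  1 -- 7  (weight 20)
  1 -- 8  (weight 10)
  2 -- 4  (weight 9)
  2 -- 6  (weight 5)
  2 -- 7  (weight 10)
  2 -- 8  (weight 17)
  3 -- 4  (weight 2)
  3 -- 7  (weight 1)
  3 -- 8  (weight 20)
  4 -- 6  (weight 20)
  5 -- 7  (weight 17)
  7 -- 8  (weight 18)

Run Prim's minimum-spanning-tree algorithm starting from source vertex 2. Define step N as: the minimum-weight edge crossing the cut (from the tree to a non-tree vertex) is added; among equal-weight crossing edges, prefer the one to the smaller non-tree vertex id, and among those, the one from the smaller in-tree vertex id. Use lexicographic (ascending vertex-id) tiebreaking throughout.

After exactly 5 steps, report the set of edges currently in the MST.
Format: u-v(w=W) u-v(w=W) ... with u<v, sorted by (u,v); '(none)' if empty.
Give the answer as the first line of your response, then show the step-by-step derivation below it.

0-2(w=4) 2-4(w=9) 2-6(w=5) 3-4(w=2) 3-7(w=1)

step 1: add edge 0-2 (w=4); MST = {0-2(w=4)}
step 2: add edge 2-6 (w=5); MST = {0-2(w=4) 2-6(w=5)}
step 3: add edge 2-4 (w=9); MST = {0-2(w=4) 2-4(w=9) 2-6(w=5)}
step 4: add edge 3-4 (w=2); MST = {0-2(w=4) 2-4(w=9) 2-6(w=5) 3-4(w=2)}
step 5: add edge 3-7 (w=1); MST = {0-2(w=4) 2-4(w=9) 2-6(w=5) 3-4(w=2) 3-7(w=1)}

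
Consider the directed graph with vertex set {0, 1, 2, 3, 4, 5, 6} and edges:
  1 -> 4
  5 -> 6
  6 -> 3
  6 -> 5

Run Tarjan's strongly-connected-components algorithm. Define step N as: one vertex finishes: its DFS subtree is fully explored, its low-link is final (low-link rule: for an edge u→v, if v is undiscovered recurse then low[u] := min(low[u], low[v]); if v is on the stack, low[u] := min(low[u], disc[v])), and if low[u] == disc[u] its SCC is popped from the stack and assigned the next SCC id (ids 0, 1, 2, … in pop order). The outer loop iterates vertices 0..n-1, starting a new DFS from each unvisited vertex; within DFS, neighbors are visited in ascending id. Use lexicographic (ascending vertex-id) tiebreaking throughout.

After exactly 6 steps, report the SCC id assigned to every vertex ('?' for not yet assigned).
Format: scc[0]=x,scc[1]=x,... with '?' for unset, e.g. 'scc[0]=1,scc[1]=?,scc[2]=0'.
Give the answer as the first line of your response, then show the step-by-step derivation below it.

scc[0]=0,scc[1]=2,scc[2]=3,scc[3]=4,scc[4]=1,scc[5]=?,scc[6]=?

step 1: low=(low[0]=0,low[1]=?,low[2]=?,low[3]=?,low[4]=?,low[5]=?,low[6]=?); scc=(scc[0]=0,scc[1]=?,scc[2]=?,scc[3]=?,scc[4]=?,scc[5]=?,scc[6]=?)
step 2: low=(low[0]=0,low[1]=1,low[2]=?,low[3]=?,low[4]=2,low[5]=?,low[6]=?); scc=(scc[0]=0,scc[1]=?,scc[2]=?,scc[3]=?,scc[4]=1,scc[5]=?,scc[6]=?)
step 3: low=(low[0]=0,low[1]=1,low[2]=?,low[3]=?,low[4]=2,low[5]=?,low[6]=?); scc=(scc[0]=0,scc[1]=2,scc[2]=?,scc[3]=?,scc[4]=1,scc[5]=?,scc[6]=?)
step 4: low=(low[0]=0,low[1]=1,low[2]=3,low[3]=?,low[4]=2,low[5]=?,low[6]=?); scc=(scc[0]=0,scc[1]=2,scc[2]=3,scc[3]=?,scc[4]=1,scc[5]=?,scc[6]=?)
step 5: low=(low[0]=0,low[1]=1,low[2]=3,low[3]=4,low[4]=2,low[5]=?,low[6]=?); scc=(scc[0]=0,scc[1]=2,scc[2]=3,scc[3]=4,scc[4]=1,scc[5]=?,scc[6]=?)
step 6: low=(low[0]=0,low[1]=1,low[2]=3,low[3]=4,low[4]=2,low[5]=5,low[6]=5); scc=(scc[0]=0,scc[1]=2,scc[2]=3,scc[3]=4,scc[4]=1,scc[5]=?,scc[6]=?)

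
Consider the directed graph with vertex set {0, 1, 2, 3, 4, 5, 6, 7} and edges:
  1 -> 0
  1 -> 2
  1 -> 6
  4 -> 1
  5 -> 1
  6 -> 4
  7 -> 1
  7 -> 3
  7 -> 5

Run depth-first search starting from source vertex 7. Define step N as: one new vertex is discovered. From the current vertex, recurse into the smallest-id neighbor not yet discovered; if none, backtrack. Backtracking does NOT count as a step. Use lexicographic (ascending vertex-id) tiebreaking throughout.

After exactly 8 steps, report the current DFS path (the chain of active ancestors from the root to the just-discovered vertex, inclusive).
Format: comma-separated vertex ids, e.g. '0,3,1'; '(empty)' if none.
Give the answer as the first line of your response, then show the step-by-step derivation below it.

7,5

step 1: discover 7; path=7; order=7
step 2: discover 1; path=7>1; order=7,1
step 3: discover 0; path=7>1>0; order=7,1,0
step 4: discover 2; path=7>1>2; order=7,1,0,2
step 5: discover 6; path=7>1>6; order=7,1,0,2,6
step 6: discover 4; path=7>1>6>4; order=7,1,0,2,6,4
step 7: discover 3; path=7>3; order=7,1,0,2,6,4,3
step 8: discover 5; path=7>5; order=7,1,0,2,6,4,3,5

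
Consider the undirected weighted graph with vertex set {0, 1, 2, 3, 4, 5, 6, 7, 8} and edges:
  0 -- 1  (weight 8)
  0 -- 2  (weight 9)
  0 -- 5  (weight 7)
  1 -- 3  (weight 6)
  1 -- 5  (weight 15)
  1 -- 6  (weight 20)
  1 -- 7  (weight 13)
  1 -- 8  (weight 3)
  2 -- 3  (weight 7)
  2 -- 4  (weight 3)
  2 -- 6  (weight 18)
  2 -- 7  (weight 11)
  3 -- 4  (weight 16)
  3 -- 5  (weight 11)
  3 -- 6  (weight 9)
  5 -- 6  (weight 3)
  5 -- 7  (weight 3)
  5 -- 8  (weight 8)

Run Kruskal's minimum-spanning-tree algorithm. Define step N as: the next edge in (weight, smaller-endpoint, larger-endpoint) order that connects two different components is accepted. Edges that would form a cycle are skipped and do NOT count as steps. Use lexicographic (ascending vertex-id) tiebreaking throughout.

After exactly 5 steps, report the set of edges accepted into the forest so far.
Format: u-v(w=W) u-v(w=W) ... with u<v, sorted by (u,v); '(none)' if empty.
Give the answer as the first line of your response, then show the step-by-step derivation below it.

1-3(w=6) 1-8(w=3) 2-4(w=3) 5-6(w=3) 5-7(w=3)

step 1: add edge 1-8 (w=3); MST = {1-8(w=3)}
step 2: add edge 2-4 (w=3); MST = {1-8(w=3) 2-4(w=3)}
step 3: add edge 5-6 (w=3); MST = {1-8(w=3) 2-4(w=3) 5-6(w=3)}
step 4: add edge 5-7 (w=3); MST = {1-8(w=3) 2-4(w=3) 5-6(w=3) 5-7(w=3)}
step 5: add edge 1-3 (w=6); MST = {1-3(w=6) 1-8(w=3) 2-4(w=3) 5-6(w=3) 5-7(w=3)}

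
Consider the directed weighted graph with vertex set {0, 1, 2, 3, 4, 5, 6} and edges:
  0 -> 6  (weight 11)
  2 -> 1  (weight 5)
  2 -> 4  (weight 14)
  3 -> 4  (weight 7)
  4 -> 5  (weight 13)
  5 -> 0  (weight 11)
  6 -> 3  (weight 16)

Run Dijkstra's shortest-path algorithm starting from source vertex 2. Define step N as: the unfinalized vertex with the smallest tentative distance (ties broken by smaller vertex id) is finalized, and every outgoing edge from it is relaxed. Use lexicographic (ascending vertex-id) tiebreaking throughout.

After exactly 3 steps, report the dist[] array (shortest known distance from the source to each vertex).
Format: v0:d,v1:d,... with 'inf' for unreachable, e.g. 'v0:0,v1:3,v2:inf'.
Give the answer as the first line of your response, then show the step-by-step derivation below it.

v0:inf,v1:5,v2:0,v3:inf,v4:14,v5:27,v6:inf

step 1: dist = v0:inf,v1:5,v2:0,v3:inf,v4:14,v5:inf,v6:inf
step 2: dist = v0:inf,v1:5,v2:0,v3:inf,v4:14,v5:inf,v6:inf
step 3: dist = v0:inf,v1:5,v2:0,v3:inf,v4:14,v5:27,v6:inf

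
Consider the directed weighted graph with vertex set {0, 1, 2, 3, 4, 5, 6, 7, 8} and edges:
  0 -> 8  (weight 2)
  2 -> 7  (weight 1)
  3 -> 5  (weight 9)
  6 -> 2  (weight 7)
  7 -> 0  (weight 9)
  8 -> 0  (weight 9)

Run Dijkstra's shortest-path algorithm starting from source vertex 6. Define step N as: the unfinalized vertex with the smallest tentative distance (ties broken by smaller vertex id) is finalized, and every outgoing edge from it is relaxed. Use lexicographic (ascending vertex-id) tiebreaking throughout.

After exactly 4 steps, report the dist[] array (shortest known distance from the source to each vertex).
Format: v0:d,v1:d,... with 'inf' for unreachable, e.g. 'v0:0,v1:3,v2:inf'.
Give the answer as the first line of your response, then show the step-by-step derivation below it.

v0:17,v1:inf,v2:7,v3:inf,v4:inf,v5:inf,v6:0,v7:8,v8:19

step 1: dist = v0:inf,v1:inf,v2:7,v3:inf,v4:inf,v5:inf,v6:0,v7:inf,v8:inf
step 2: dist = v0:inf,v1:inf,v2:7,v3:inf,v4:inf,v5:inf,v6:0,v7:8,v8:inf
step 3: dist = v0:17,v1:inf,v2:7,v3:inf,v4:inf,v5:inf,v6:0,v7:8,v8:inf
step 4: dist = v0:17,v1:inf,v2:7,v3:inf,v4:inf,v5:inf,v6:0,v7:8,v8:19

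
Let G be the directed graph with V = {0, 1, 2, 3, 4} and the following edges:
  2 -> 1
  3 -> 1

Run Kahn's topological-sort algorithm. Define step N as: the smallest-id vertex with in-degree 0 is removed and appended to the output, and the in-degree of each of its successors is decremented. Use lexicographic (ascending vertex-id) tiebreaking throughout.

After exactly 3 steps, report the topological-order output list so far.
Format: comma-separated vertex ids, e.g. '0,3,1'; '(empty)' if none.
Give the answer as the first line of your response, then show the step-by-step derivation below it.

0,2,3

step 1: output 0; order=[0]; indeg=(0,2,0,0,0)
step 2: output 2; order=[0,2]; indeg=(0,1,0,0,0)
step 3: output 3; order=[0,2,3]; indeg=(0,0,0,0,0)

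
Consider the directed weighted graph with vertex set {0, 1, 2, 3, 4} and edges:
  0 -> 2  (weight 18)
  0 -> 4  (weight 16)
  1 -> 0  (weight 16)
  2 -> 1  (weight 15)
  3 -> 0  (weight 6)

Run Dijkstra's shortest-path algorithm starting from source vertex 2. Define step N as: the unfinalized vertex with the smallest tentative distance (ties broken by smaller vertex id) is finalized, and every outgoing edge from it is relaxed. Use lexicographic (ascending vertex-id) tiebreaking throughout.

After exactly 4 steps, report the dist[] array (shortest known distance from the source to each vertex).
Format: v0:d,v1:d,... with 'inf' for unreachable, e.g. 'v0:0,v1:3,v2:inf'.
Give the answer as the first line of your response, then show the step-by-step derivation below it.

v0:31,v1:15,v2:0,v3:inf,v4:47

step 1: dist = v0:inf,v1:15,v2:0,v3:inf,v4:inf
step 2: dist = v0:31,v1:15,v2:0,v3:inf,v4:inf
step 3: dist = v0:31,v1:15,v2:0,v3:inf,v4:47
step 4: dist = v0:31,v1:15,v2:0,v3:inf,v4:47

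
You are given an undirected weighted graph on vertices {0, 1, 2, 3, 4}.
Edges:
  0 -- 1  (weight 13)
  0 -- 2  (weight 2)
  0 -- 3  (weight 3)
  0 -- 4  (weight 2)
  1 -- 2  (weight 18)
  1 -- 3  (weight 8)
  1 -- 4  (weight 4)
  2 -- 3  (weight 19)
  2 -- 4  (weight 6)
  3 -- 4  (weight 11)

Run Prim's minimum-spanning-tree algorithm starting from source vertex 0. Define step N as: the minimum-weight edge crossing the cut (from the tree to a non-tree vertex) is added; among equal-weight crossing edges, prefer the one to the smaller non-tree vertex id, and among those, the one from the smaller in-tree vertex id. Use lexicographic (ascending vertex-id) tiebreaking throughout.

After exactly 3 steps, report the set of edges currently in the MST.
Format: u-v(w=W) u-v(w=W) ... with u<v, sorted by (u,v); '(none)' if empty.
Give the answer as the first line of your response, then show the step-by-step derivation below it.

0-2(w=2) 0-3(w=3) 0-4(w=2)

step 1: add edge 0-2 (w=2); MST = {0-2(w=2)}
step 2: add edge 0-4 (w=2); MST = {0-2(w=2) 0-4(w=2)}
step 3: add edge 0-3 (w=3); MST = {0-2(w=2) 0-3(w=3) 0-4(w=2)}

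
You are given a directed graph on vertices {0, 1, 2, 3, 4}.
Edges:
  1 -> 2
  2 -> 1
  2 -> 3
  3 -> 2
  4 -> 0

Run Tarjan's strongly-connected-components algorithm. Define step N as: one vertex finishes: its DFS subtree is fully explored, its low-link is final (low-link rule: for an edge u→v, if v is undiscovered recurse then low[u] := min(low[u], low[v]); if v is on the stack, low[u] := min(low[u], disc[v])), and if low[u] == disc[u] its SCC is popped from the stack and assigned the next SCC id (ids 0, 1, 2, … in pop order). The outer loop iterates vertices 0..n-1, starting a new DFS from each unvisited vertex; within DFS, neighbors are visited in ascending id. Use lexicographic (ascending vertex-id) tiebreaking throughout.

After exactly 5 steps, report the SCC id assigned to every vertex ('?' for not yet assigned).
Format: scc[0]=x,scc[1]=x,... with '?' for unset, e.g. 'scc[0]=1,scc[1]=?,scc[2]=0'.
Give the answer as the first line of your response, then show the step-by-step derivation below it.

scc[0]=0,scc[1]=1,scc[2]=1,scc[3]=1,scc[4]=2

step 1: low=(low[0]=0,low[1]=?,low[2]=?,low[3]=?,low[4]=?); scc=(scc[0]=0,scc[1]=?,scc[2]=?,scc[3]=?,scc[4]=?)
step 2: low=(low[0]=0,low[1]=1,low[2]=1,low[3]=2,low[4]=?); scc=(scc[0]=0,scc[1]=?,scc[2]=?,scc[3]=?,scc[4]=?)
step 3: low=(low[0]=0,low[1]=1,low[2]=1,low[3]=2,low[4]=?); scc=(scc[0]=0,scc[1]=?,scc[2]=?,scc[3]=?,scc[4]=?)
step 4: low=(low[0]=0,low[1]=1,low[2]=1,low[3]=2,low[4]=?); scc=(scc[0]=0,scc[1]=1,scc[2]=1,scc[3]=1,scc[4]=?)
step 5: low=(low[0]=0,low[1]=1,low[2]=1,low[3]=2,low[4]=4); scc=(scc[0]=0,scc[1]=1,scc[2]=1,scc[3]=1,scc[4]=2)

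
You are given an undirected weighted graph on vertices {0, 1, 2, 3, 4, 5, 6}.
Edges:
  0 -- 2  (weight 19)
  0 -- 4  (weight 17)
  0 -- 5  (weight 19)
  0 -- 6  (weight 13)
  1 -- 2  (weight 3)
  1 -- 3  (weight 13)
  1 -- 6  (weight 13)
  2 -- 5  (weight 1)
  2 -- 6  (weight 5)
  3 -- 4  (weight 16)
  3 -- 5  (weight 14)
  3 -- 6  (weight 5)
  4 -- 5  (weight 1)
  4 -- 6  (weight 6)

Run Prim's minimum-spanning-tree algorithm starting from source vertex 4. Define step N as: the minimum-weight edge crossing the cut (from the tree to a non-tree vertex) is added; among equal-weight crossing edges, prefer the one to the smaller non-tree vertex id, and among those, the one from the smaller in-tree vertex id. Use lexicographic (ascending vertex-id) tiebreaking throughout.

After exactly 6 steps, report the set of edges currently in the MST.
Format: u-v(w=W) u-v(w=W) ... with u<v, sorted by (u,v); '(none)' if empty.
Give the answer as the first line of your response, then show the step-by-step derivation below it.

0-6(w=13) 1-2(w=3) 2-5(w=1) 2-6(w=5) 3-6(w=5) 4-5(w=1)

step 1: add edge 4-5 (w=1); MST = {4-5(w=1)}
step 2: add edge 2-5 (w=1); MST = {2-5(w=1) 4-5(w=1)}
step 3: add edge 1-2 (w=3); MST = {1-2(w=3) 2-5(w=1) 4-5(w=1)}
step 4: add edge 2-6 (w=5); MST = {1-2(w=3) 2-5(w=1) 2-6(w=5) 4-5(w=1)}
step 5: add edge 3-6 (w=5); MST = {1-2(w=3) 2-5(w=1) 2-6(w=5) 3-6(w=5) 4-5(w=1)}
step 6: add edge 0-6 (w=13); MST = {0-6(w=13) 1-2(w=3) 2-5(w=1) 2-6(w=5) 3-6(w=5) 4-5(w=1)}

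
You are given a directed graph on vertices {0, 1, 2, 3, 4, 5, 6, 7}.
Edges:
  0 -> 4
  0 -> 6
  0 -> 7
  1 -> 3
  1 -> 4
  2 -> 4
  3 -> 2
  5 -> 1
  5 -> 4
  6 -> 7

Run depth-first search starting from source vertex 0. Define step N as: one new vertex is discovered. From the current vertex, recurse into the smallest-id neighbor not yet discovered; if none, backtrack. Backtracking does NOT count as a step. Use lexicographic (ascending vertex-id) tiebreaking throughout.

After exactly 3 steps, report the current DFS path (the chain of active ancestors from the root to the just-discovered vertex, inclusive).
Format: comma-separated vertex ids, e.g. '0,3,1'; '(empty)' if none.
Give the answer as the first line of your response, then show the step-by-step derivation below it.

0,6

step 1: discover 0; path=0; order=0
step 2: discover 4; path=0>4; order=0,4
step 3: discover 6; path=0>6; order=0,4,6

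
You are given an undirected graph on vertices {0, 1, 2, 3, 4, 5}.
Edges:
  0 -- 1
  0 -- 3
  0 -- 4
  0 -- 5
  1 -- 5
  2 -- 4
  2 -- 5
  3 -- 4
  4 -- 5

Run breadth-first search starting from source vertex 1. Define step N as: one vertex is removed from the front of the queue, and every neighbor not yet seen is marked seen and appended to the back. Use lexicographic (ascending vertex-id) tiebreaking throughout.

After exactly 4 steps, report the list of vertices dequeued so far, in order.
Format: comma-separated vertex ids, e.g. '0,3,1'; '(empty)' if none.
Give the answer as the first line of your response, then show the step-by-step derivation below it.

1,0,5,3

step 1: dequeue 1; queue=[0,5]; order=1
step 2: dequeue 0; queue=[5,3,4]; order=1,0
step 3: dequeue 5; queue=[3,4,2]; order=1,0,5
step 4: dequeue 3; queue=[4,2]; order=1,0,5,3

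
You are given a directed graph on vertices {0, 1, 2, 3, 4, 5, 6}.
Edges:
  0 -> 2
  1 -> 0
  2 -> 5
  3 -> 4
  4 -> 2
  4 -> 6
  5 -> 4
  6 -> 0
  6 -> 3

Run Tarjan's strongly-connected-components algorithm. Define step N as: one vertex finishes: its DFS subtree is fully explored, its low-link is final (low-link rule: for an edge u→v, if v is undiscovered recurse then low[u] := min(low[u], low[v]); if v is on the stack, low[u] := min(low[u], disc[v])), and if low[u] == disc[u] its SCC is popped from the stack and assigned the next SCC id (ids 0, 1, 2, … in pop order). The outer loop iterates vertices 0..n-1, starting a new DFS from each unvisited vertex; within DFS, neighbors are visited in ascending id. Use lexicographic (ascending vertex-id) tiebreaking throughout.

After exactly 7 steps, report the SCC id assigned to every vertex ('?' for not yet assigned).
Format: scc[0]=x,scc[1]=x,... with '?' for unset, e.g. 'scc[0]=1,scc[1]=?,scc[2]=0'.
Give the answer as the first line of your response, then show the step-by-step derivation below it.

scc[0]=0,scc[1]=1,scc[2]=0,scc[3]=0,scc[4]=0,scc[5]=0,scc[6]=0

step 1: low=(low[0]=0,low[1]=?,low[2]=1,low[3]=3,low[4]=1,low[5]=2,low[6]=0); scc=(scc[0]=?,scc[1]=?,scc[2]=?,scc[3]=?,scc[4]=?,scc[5]=?,scc[6]=?)
step 2: low=(low[0]=0,low[1]=?,low[2]=1,low[3]=3,low[4]=1,low[5]=2,low[6]=0); scc=(scc[0]=?,scc[1]=?,scc[2]=?,scc[3]=?,scc[4]=?,scc[5]=?,scc[6]=?)
step 3: low=(low[0]=0,low[1]=?,low[2]=1,low[3]=3,low[4]=0,low[5]=2,low[6]=0); scc=(scc[0]=?,scc[1]=?,scc[2]=?,scc[3]=?,scc[4]=?,scc[5]=?,scc[6]=?)
step 4: low=(low[0]=0,low[1]=?,low[2]=1,low[3]=3,low[4]=0,low[5]=0,low[6]=0); scc=(scc[0]=?,scc[1]=?,scc[2]=?,scc[3]=?,scc[4]=?,scc[5]=?,scc[6]=?)
step 5: low=(low[0]=0,low[1]=?,low[2]=0,low[3]=3,low[4]=0,low[5]=0,low[6]=0); scc=(scc[0]=?,scc[1]=?,scc[2]=?,scc[3]=?,scc[4]=?,scc[5]=?,scc[6]=?)
step 6: low=(low[0]=0,low[1]=?,low[2]=0,low[3]=3,low[4]=0,low[5]=0,low[6]=0); scc=(scc[0]=0,scc[1]=?,scc[2]=0,scc[3]=0,scc[4]=0,scc[5]=0,scc[6]=0)
step 7: low=(low[0]=0,low[1]=6,low[2]=0,low[3]=3,low[4]=0,low[5]=0,low[6]=0); scc=(scc[0]=0,scc[1]=1,scc[2]=0,scc[3]=0,scc[4]=0,scc[5]=0,scc[6]=0)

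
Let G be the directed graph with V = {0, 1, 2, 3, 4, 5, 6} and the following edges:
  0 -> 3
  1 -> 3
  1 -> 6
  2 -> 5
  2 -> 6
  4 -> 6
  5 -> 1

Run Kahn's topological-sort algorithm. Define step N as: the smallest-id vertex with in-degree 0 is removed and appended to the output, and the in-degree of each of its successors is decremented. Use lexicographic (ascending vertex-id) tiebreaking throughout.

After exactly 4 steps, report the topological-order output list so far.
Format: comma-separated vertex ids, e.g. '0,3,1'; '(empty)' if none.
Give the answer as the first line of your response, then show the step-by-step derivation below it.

0,2,4,5

step 1: output 0; order=[0]; indeg=(0,1,0,1,0,1,3)
step 2: output 2; order=[0,2]; indeg=(0,1,0,1,0,0,2)
step 3: output 4; order=[0,2,4]; indeg=(0,1,0,1,0,0,1)
step 4: output 5; order=[0,2,4,5]; indeg=(0,0,0,1,0,0,1)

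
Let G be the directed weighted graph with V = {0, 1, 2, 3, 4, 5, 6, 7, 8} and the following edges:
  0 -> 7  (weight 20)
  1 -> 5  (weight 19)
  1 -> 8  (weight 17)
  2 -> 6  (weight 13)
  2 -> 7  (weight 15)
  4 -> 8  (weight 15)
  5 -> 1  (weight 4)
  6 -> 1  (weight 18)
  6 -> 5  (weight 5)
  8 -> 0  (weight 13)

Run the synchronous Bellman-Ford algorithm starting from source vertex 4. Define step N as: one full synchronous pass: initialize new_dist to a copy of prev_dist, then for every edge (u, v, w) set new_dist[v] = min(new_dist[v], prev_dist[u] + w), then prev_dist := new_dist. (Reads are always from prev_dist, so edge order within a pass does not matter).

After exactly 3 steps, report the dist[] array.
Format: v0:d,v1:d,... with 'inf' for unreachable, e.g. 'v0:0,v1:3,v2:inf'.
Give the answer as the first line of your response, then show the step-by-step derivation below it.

v0:28,v1:inf,v2:inf,v3:inf,v4:0,v5:inf,v6:inf,v7:48,v8:15

step 1: dist = v0:inf,v1:inf,v2:inf,v3:inf,v4:0,v5:inf,v6:inf,v7:inf,v8:15
step 2: dist = v0:28,v1:inf,v2:inf,v3:inf,v4:0,v5:inf,v6:inf,v7:inf,v8:15
step 3: dist = v0:28,v1:inf,v2:inf,v3:inf,v4:0,v5:inf,v6:inf,v7:48,v8:15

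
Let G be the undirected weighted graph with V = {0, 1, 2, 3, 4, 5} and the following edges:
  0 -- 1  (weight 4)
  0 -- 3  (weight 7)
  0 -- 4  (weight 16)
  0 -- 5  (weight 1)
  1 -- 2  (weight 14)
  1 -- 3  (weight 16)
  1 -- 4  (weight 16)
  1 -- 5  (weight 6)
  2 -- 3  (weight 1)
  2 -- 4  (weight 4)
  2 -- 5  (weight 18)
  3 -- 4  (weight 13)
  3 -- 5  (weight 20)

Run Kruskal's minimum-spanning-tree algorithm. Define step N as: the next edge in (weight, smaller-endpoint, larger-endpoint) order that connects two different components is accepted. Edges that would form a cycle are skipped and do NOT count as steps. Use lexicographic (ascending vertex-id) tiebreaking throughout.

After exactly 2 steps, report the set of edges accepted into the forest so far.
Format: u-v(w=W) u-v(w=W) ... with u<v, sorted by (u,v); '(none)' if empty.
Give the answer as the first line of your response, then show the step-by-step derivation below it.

0-5(w=1) 2-3(w=1)

step 1: add edge 0-5 (w=1); MST = {0-5(w=1)}
step 2: add edge 2-3 (w=1); MST = {0-5(w=1) 2-3(w=1)}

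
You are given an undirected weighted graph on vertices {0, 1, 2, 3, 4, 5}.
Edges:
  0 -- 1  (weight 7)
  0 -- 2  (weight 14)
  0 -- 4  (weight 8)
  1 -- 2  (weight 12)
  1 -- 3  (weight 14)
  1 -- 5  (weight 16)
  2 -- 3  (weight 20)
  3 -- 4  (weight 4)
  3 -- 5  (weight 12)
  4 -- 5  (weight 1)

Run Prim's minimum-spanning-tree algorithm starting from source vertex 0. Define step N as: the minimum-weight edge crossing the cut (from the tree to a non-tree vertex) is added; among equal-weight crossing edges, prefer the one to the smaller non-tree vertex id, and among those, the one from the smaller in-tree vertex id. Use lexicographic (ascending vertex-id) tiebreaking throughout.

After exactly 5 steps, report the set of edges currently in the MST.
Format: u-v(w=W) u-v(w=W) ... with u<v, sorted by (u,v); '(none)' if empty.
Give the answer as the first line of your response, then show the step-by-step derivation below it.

0-1(w=7) 0-4(w=8) 1-2(w=12) 3-4(w=4) 4-5(w=1)

step 1: add edge 0-1 (w=7); MST = {0-1(w=7)}
step 2: add edge 0-4 (w=8); MST = {0-1(w=7) 0-4(w=8)}
step 3: add edge 4-5 (w=1); MST = {0-1(w=7) 0-4(w=8) 4-5(w=1)}
step 4: add edge 3-4 (w=4); MST = {0-1(w=7) 0-4(w=8) 3-4(w=4) 4-5(w=1)}
step 5: add edge 1-2 (w=12); MST = {0-1(w=7) 0-4(w=8) 1-2(w=12) 3-4(w=4) 4-5(w=1)}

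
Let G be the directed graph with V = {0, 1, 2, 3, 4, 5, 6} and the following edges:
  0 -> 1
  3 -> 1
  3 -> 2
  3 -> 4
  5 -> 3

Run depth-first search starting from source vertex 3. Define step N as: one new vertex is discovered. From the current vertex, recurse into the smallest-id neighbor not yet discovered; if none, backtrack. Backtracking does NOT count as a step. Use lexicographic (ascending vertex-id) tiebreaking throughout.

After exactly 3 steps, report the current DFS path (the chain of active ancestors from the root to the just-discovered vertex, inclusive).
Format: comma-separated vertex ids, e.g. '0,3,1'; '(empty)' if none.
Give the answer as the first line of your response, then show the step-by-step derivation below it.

3,2

step 1: discover 3; path=3; order=3
step 2: discover 1; path=3>1; order=3,1
step 3: discover 2; path=3>2; order=3,1,2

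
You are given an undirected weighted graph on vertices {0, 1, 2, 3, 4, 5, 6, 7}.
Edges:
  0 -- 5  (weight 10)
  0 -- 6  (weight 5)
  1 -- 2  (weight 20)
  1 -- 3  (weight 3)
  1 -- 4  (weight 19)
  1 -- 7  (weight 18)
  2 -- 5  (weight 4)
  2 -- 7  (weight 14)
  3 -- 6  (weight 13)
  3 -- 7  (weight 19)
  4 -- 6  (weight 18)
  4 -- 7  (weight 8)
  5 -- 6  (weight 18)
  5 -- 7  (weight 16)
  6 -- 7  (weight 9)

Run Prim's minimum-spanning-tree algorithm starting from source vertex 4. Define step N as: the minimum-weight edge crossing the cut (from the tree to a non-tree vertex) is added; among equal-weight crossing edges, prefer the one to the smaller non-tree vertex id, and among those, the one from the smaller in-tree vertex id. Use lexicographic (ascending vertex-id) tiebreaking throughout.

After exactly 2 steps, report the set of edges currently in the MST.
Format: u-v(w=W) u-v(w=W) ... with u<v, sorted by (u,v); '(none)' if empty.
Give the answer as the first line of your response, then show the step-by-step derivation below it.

4-7(w=8) 6-7(w=9)

step 1: add edge 4-7 (w=8); MST = {4-7(w=8)}
step 2: add edge 6-7 (w=9); MST = {4-7(w=8) 6-7(w=9)}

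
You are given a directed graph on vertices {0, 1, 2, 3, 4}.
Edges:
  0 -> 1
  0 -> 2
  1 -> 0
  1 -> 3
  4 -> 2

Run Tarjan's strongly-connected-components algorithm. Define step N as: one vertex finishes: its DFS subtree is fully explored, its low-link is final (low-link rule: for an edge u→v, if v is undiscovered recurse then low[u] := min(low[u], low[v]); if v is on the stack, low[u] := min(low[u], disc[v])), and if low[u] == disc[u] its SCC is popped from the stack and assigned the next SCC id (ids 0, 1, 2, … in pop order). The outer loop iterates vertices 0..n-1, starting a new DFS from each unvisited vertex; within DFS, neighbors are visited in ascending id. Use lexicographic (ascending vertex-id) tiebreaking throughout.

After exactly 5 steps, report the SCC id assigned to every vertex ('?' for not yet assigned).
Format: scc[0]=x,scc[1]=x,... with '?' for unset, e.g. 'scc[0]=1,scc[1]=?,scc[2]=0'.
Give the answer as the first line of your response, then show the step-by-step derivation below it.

scc[0]=2,scc[1]=2,scc[2]=1,scc[3]=0,scc[4]=3

step 1: low=(low[0]=0,low[1]=0,low[2]=?,low[3]=2,low[4]=?); scc=(scc[0]=?,scc[1]=?,scc[2]=?,scc[3]=0,scc[4]=?)
step 2: low=(low[0]=0,low[1]=0,low[2]=?,low[3]=2,low[4]=?); scc=(scc[0]=?,scc[1]=?,scc[2]=?,scc[3]=0,scc[4]=?)
step 3: low=(low[0]=0,low[1]=0,low[2]=3,low[3]=2,low[4]=?); scc=(scc[0]=?,scc[1]=?,scc[2]=1,scc[3]=0,scc[4]=?)
step 4: low=(low[0]=0,low[1]=0,low[2]=3,low[3]=2,low[4]=?); scc=(scc[0]=2,scc[1]=2,scc[2]=1,scc[3]=0,scc[4]=?)
step 5: low=(low[0]=0,low[1]=0,low[2]=3,low[3]=2,low[4]=4); scc=(scc[0]=2,scc[1]=2,scc[2]=1,scc[3]=0,scc[4]=3)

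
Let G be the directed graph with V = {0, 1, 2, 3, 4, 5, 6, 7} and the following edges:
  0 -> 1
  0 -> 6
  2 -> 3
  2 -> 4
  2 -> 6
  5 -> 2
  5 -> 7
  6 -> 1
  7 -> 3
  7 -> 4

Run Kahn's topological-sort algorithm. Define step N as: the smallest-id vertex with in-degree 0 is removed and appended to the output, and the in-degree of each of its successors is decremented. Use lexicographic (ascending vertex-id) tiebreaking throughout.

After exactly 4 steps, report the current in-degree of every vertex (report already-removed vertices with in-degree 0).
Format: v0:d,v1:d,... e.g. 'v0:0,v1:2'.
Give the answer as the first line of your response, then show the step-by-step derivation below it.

v0:0,v1:0,v2:0,v3:1,v4:1,v5:0,v6:0,v7:0

step 1: output 0; order=[0]; indeg=(0,1,1,2,2,0,1,1)
step 2: output 5; order=[0,5]; indeg=(0,1,0,2,2,0,1,0)
step 3: output 2; order=[0,5,2]; indeg=(0,1,0,1,1,0,0,0)
step 4: output 6; order=[0,5,2,6]; indeg=(0,0,0,1,1,0,0,0)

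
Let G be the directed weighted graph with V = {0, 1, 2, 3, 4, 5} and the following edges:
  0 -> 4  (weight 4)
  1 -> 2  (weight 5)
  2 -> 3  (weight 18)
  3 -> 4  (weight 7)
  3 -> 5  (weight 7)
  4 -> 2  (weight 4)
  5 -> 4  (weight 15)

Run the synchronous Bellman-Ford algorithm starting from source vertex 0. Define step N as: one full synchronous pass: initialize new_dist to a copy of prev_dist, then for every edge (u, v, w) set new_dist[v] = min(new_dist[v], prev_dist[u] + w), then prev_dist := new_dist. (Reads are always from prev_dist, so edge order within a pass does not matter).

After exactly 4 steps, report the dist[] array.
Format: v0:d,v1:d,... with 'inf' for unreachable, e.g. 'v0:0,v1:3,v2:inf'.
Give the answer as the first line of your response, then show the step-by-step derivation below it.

v0:0,v1:inf,v2:8,v3:26,v4:4,v5:33

step 1: dist = v0:0,v1:inf,v2:inf,v3:inf,v4:4,v5:inf
step 2: dist = v0:0,v1:inf,v2:8,v3:inf,v4:4,v5:inf
step 3: dist = v0:0,v1:inf,v2:8,v3:26,v4:4,v5:inf
step 4: dist = v0:0,v1:inf,v2:8,v3:26,v4:4,v5:33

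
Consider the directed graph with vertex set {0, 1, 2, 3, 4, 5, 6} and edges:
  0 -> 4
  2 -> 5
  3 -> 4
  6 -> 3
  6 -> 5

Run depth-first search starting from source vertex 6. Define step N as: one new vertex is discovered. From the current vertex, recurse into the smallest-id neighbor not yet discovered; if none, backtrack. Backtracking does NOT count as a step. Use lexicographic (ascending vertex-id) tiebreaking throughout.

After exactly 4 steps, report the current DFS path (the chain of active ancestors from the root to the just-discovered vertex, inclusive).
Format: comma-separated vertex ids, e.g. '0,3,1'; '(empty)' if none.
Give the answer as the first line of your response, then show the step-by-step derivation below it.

6,5

step 1: discover 6; path=6; order=6
step 2: discover 3; path=6>3; order=6,3
step 3: discover 4; path=6>3>4; order=6,3,4
step 4: discover 5; path=6>5; order=6,3,4,5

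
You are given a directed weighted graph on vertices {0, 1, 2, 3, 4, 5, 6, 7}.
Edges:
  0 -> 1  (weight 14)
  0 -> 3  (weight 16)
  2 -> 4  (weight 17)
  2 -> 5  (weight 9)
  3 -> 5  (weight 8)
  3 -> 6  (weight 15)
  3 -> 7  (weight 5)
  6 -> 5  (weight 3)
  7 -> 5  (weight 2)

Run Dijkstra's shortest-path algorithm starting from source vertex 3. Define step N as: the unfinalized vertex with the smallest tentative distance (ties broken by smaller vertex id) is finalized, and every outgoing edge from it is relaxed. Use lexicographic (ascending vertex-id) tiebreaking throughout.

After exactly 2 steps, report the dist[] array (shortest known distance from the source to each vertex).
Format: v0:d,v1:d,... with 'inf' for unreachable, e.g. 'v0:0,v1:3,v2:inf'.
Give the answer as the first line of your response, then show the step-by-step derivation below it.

v0:inf,v1:inf,v2:inf,v3:0,v4:inf,v5:7,v6:15,v7:5

step 1: dist = v0:inf,v1:inf,v2:inf,v3:0,v4:inf,v5:8,v6:15,v7:5
step 2: dist = v0:inf,v1:inf,v2:inf,v3:0,v4:inf,v5:7,v6:15,v7:5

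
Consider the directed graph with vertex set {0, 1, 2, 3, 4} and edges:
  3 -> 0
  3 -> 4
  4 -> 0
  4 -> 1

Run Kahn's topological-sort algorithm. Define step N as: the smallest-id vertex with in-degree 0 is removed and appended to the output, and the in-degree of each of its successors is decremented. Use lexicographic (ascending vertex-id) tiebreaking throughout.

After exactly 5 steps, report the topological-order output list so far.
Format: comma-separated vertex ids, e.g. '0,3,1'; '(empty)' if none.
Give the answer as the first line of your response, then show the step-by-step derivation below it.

2,3,4,0,1

step 1: output 2; order=[2]; indeg=(2,1,0,0,1)
step 2: output 3; order=[2,3]; indeg=(1,1,0,0,0)
step 3: output 4; order=[2,3,4]; indeg=(0,0,0,0,0)
step 4: output 0; order=[2,3,4,0]; indeg=(0,0,0,0,0)
step 5: output 1; order=[2,3,4,0,1]; indeg=(0,0,0,0,0)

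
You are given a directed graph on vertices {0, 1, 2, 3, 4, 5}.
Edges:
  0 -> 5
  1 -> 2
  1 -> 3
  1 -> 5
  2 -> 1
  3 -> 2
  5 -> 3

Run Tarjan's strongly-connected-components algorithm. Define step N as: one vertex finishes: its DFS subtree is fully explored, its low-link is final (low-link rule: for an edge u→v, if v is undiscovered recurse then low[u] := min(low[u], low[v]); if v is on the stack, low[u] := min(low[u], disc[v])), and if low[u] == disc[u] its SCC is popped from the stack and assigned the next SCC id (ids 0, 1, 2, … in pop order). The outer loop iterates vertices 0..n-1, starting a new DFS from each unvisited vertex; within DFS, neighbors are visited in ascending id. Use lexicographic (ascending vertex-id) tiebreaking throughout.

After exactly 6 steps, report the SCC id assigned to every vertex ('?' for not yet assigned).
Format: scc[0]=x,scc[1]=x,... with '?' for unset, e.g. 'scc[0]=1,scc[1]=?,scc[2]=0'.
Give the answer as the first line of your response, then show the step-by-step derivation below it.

scc[0]=1,scc[1]=0,scc[2]=0,scc[3]=0,scc[4]=2,scc[5]=0

step 1: low=(low[0]=0,low[1]=1,low[2]=3,low[3]=2,low[4]=?,low[5]=1); scc=(scc[0]=?,scc[1]=?,scc[2]=?,scc[3]=?,scc[4]=?,scc[5]=?)
step 2: low=(low[0]=0,low[1]=1,low[2]=1,low[3]=2,low[4]=?,low[5]=1); scc=(scc[0]=?,scc[1]=?,scc[2]=?,scc[3]=?,scc[4]=?,scc[5]=?)
step 3: low=(low[0]=0,low[1]=1,low[2]=1,low[3]=1,low[4]=?,low[5]=1); scc=(scc[0]=?,scc[1]=?,scc[2]=?,scc[3]=?,scc[4]=?,scc[5]=?)
step 4: low=(low[0]=0,low[1]=1,low[2]=1,low[3]=1,low[4]=?,low[5]=1); scc=(scc[0]=?,scc[1]=0,scc[2]=0,scc[3]=0,scc[4]=?,scc[5]=0)
step 5: low=(low[0]=0,low[1]=1,low[2]=1,low[3]=1,low[4]=?,low[5]=1); scc=(scc[0]=1,scc[1]=0,scc[2]=0,scc[3]=0,scc[4]=?,scc[5]=0)
step 6: low=(low[0]=0,low[1]=1,low[2]=1,low[3]=1,low[4]=5,low[5]=1); scc=(scc[0]=1,scc[1]=0,scc[2]=0,scc[3]=0,scc[4]=2,scc[5]=0)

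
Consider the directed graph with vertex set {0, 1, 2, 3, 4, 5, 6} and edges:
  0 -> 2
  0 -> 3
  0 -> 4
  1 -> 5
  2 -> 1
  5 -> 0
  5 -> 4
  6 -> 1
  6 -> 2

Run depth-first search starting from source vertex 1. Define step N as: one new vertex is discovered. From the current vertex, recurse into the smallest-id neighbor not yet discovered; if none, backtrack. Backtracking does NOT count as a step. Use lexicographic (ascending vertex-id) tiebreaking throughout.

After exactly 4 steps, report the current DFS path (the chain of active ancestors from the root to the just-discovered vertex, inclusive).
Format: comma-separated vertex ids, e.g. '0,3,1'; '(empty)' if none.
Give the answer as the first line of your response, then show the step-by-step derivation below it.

1,5,0,2

step 1: discover 1; path=1; order=1
step 2: discover 5; path=1>5; order=1,5
step 3: discover 0; path=1>5>0; order=1,5,0
step 4: discover 2; path=1>5>0>2; order=1,5,0,2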